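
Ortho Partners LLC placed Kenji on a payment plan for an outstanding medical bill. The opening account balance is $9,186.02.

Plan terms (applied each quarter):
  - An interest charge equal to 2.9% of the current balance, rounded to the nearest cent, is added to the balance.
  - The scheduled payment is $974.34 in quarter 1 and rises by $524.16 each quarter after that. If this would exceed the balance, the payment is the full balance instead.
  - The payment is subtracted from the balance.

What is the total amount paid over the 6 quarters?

$10,153.55

# | Opening | Interest | Payment | End bal
1 | $9,186.02 | $266.39 | $974.34 | $8,478.07
2 | $8,478.07 | $245.86 | $1,498.50 | $7,225.43
3 | $7,225.43 | $209.54 | $2,022.66 | $5,412.31
4 | $5,412.31 | $156.96 | $2,546.82 | $3,022.45
5 | $3,022.45 | $87.65 | $3,070.98 | $39.12
6 | $39.12 | $1.13 | $40.25 | $0.00
Total paid: $10,153.55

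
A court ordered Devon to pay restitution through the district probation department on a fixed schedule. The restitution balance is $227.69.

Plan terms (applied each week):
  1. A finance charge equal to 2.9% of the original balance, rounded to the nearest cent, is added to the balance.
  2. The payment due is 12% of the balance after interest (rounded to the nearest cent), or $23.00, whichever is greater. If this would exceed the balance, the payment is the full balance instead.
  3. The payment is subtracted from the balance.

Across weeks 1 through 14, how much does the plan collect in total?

$320.09

Week 1: opening $227.69; interest $6.60 → $234.29; payment $28.11; balance $206.18
Week 2: opening $206.18; interest $6.60 → $212.78; payment $25.53; balance $187.25
Week 3: opening $187.25; interest $6.60 → $193.85; payment $23.26; balance $170.59
Week 4: opening $170.59; interest $6.60 → $177.19; payment $23.00; balance $154.19
Week 5: opening $154.19; interest $6.60 → $160.79; payment $23.00; balance $137.79
Week 6: opening $137.79; interest $6.60 → $144.39; payment $23.00; balance $121.39
Week 7: opening $121.39; interest $6.60 → $127.99; payment $23.00; balance $104.99
Week 8: opening $104.99; interest $6.60 → $111.59; payment $23.00; balance $88.59
Week 9: opening $88.59; interest $6.60 → $95.19; payment $23.00; balance $72.19
Week 10: opening $72.19; interest $6.60 → $78.79; payment $23.00; balance $55.79
Week 11: opening $55.79; interest $6.60 → $62.39; payment $23.00; balance $39.39
Week 12: opening $39.39; interest $6.60 → $45.99; payment $23.00; balance $22.99
Week 13: opening $22.99; interest $6.60 → $29.59; payment $23.00; balance $6.59
Week 14: opening $6.59; interest $6.60 → $13.19; payment $13.19; balance $0.00
Total paid: $320.09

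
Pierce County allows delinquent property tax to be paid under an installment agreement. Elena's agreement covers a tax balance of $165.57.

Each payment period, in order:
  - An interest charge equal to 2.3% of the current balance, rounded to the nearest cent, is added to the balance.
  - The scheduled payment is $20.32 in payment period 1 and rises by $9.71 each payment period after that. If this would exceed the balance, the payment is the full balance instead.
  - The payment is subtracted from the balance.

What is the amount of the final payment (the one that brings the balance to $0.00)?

# | Opening | Interest | Payment | End bal
1 | $165.57 | $3.81 | $20.32 | $149.06
2 | $149.06 | $3.43 | $30.03 | $122.46
3 | $122.46 | $2.82 | $39.74 | $85.54
4 | $85.54 | $1.97 | $49.45 | $38.06
5 | $38.06 | $0.88 | $38.94 | $0.00

$38.94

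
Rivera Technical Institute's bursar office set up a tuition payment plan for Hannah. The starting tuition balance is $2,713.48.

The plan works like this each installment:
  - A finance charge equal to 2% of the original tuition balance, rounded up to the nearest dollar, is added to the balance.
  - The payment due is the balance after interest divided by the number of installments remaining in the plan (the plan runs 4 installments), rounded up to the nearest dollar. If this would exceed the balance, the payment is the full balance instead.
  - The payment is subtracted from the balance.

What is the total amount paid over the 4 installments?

$2,933.48

Installment 1: $2,713.48 +$55.00 interest = $2,768.48; pay $693.00 → $2,075.48
Installment 2: $2,075.48 +$55.00 interest = $2,130.48; pay $711.00 → $1,419.48
Installment 3: $1,419.48 +$55.00 interest = $1,474.48; pay $738.00 → $736.48
Installment 4: $736.48 +$55.00 interest = $791.48; pay $791.48 → $0.00
Total paid: $2,933.48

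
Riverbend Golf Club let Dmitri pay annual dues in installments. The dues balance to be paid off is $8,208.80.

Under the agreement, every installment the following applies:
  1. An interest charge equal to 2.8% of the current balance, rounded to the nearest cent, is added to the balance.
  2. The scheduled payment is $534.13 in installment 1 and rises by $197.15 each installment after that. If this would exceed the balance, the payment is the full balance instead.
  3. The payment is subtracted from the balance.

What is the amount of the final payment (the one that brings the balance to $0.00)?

$1,595.92

# | Opening | Interest | Payment | End bal
1 | $8,208.80 | $229.85 | $534.13 | $7,904.52
2 | $7,904.52 | $221.33 | $731.28 | $7,394.57
3 | $7,394.57 | $207.05 | $928.43 | $6,673.19
4 | $6,673.19 | $186.85 | $1,125.58 | $5,734.46
5 | $5,734.46 | $160.56 | $1,322.73 | $4,572.29
6 | $4,572.29 | $128.02 | $1,519.88 | $3,180.43
7 | $3,180.43 | $89.05 | $1,717.03 | $1,552.45
8 | $1,552.45 | $43.47 | $1,595.92 | $0.00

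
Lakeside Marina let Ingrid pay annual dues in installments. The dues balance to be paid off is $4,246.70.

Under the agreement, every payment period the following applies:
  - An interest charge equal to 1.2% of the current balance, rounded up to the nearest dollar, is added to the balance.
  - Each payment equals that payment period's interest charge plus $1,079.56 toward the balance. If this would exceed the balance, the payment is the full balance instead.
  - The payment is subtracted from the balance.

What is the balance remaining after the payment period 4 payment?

Payment period 1: $4,246.70 +$51.00 interest = $4,297.70; pay $1,130.56 → $3,167.14
Payment period 2: $3,167.14 +$39.00 interest = $3,206.14; pay $1,118.56 → $2,087.58
Payment period 3: $2,087.58 +$26.00 interest = $2,113.58; pay $1,105.56 → $1,008.02
Payment period 4: $1,008.02 +$13.00 interest = $1,021.02; pay $1,021.02 → $0.00

$0.00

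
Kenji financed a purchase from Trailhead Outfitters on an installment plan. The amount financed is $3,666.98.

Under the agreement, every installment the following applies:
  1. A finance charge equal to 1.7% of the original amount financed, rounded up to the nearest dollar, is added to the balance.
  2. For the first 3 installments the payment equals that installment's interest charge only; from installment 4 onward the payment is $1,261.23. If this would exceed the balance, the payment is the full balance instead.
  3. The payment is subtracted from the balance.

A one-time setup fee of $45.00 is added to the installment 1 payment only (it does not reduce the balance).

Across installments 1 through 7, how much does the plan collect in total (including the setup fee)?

$4,152.98

Installment 1: opening $3,666.98; interest $63.00 → $3,729.98; payment $63.00 (+ $45.00 fee); balance $3,666.98
Installment 2: opening $3,666.98; interest $63.00 → $3,729.98; payment $63.00; balance $3,666.98
Installment 3: opening $3,666.98; interest $63.00 → $3,729.98; payment $63.00; balance $3,666.98
Installment 4: opening $3,666.98; interest $63.00 → $3,729.98; payment $1,261.23; balance $2,468.75
Installment 5: opening $2,468.75; interest $63.00 → $2,531.75; payment $1,261.23; balance $1,270.52
Installment 6: opening $1,270.52; interest $63.00 → $1,333.52; payment $1,261.23; balance $72.29
Installment 7: opening $72.29; interest $63.00 → $135.29; payment $135.29; balance $0.00
Total paid: $4,152.98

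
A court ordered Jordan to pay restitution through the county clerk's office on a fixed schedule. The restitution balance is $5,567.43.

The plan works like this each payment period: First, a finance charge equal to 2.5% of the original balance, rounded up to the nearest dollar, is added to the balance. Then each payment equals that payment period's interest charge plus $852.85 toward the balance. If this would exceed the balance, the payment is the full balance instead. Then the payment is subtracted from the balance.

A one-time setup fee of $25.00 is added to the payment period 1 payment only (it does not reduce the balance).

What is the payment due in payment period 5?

$992.85

Payment period 1: opening $5,567.43; interest $140.00 → $5,707.43; payment $992.85 (+ $25.00 fee); balance $4,714.58
Payment period 2: opening $4,714.58; interest $140.00 → $4,854.58; payment $992.85; balance $3,861.73
Payment period 3: opening $3,861.73; interest $140.00 → $4,001.73; payment $992.85; balance $3,008.88
Payment period 4: opening $3,008.88; interest $140.00 → $3,148.88; payment $992.85; balance $2,156.03
Payment period 5: opening $2,156.03; interest $140.00 → $2,296.03; payment $992.85; balance $1,303.18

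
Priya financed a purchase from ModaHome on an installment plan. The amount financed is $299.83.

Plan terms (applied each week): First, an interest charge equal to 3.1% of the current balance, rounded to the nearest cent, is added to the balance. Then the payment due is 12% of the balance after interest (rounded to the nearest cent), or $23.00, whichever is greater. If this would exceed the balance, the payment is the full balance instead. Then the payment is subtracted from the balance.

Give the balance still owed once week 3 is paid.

Week 1: opening $299.83; interest $9.29 → $309.12; payment $37.09; balance $272.03
Week 2: opening $272.03; interest $8.43 → $280.46; payment $33.66; balance $246.80
Week 3: opening $246.80; interest $7.65 → $254.45; payment $30.53; balance $223.92

$223.92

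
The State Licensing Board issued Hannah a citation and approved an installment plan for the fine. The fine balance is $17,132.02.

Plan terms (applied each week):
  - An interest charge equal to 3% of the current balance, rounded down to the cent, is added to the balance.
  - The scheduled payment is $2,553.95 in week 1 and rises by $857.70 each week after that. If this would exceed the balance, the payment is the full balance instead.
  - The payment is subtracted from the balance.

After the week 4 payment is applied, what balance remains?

$3,347.56

Week 1: opening $17,132.02; interest $513.96 → $17,645.98; payment $2,553.95; balance $15,092.03
Week 2: opening $15,092.03; interest $452.76 → $15,544.79; payment $3,411.65; balance $12,133.14
Week 3: opening $12,133.14; interest $363.99 → $12,497.13; payment $4,269.35; balance $8,227.78
Week 4: opening $8,227.78; interest $246.83 → $8,474.61; payment $5,127.05; balance $3,347.56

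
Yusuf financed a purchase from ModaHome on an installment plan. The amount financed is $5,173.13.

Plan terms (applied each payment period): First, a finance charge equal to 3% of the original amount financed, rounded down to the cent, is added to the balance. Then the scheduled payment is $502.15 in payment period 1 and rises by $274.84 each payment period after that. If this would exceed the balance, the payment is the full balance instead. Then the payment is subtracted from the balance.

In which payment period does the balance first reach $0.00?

6

Payment period 1: opening $5,173.13; interest $155.19 → $5,328.32; payment $502.15; balance $4,826.17
Payment period 2: opening $4,826.17; interest $155.19 → $4,981.36; payment $776.99; balance $4,204.37
Payment period 3: opening $4,204.37; interest $155.19 → $4,359.56; payment $1,051.83; balance $3,307.73
Payment period 4: opening $3,307.73; interest $155.19 → $3,462.92; payment $1,326.67; balance $2,136.25
Payment period 5: opening $2,136.25; interest $155.19 → $2,291.44; payment $1,601.51; balance $689.93
Payment period 6: opening $689.93; interest $155.19 → $845.12; payment $845.12; balance $0.00
Balance reaches $0.00 in payment period 6.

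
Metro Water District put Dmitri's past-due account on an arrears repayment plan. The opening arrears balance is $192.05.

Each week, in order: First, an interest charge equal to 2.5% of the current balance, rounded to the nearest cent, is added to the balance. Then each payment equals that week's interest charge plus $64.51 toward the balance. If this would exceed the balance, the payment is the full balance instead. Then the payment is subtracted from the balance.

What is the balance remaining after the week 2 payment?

$63.03

# | Opening | Interest | Payment | End bal
1 | $192.05 | $4.80 | $69.31 | $127.54
2 | $127.54 | $3.19 | $67.70 | $63.03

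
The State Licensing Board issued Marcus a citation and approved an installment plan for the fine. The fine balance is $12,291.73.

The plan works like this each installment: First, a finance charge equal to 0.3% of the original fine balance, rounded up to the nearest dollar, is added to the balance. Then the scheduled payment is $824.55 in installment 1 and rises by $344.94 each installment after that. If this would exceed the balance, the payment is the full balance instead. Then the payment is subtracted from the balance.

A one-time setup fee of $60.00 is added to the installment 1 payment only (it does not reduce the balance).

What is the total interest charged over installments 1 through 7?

Installment 1: opening $12,291.73; interest $37.00 → $12,328.73; payment $824.55 (+ $60.00 fee); balance $11,504.18
Installment 2: opening $11,504.18; interest $37.00 → $11,541.18; payment $1,169.49; balance $10,371.69
Installment 3: opening $10,371.69; interest $37.00 → $10,408.69; payment $1,514.43; balance $8,894.26
Installment 4: opening $8,894.26; interest $37.00 → $8,931.26; payment $1,859.37; balance $7,071.89
Installment 5: opening $7,071.89; interest $37.00 → $7,108.89; payment $2,204.31; balance $4,904.58
Installment 6: opening $4,904.58; interest $37.00 → $4,941.58; payment $2,549.25; balance $2,392.33
Installment 7: opening $2,392.33; interest $37.00 → $2,429.33; payment $2,429.33; balance $0.00
Total interest: $37.00 + $37.00 + $37.00 + $37.00 + $37.00 + $37.00 + $37.00 = $259.00

$259.00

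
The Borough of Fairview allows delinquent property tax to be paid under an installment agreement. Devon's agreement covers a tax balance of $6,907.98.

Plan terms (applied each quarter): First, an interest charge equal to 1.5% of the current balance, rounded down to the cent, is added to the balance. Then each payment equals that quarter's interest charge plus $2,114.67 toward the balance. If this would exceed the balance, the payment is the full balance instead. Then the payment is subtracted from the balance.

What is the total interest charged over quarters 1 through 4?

Quarter 1: opening $6,907.98; interest $103.61 → $7,011.59; payment $2,218.28; balance $4,793.31
Quarter 2: opening $4,793.31; interest $71.89 → $4,865.20; payment $2,186.56; balance $2,678.64
Quarter 3: opening $2,678.64; interest $40.17 → $2,718.81; payment $2,154.84; balance $563.97
Quarter 4: opening $563.97; interest $8.45 → $572.42; payment $572.42; balance $0.00
Total interest: $103.61 + $71.89 + $40.17 + $8.45 = $224.12

$224.12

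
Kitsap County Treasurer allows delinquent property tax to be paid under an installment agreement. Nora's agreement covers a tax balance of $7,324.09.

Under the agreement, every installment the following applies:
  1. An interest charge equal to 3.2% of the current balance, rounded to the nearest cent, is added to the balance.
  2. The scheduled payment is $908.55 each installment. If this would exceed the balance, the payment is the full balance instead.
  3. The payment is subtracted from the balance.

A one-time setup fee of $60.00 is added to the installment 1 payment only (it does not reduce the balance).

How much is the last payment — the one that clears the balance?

$432.36

Installment 1: opening $7,324.09; interest $234.37 → $7,558.46; payment $908.55 (+ $60.00 fee); balance $6,649.91
Installment 2: opening $6,649.91; interest $212.80 → $6,862.71; payment $908.55; balance $5,954.16
Installment 3: opening $5,954.16; interest $190.53 → $6,144.69; payment $908.55; balance $5,236.14
Installment 4: opening $5,236.14; interest $167.56 → $5,403.70; payment $908.55; balance $4,495.15
Installment 5: opening $4,495.15; interest $143.84 → $4,638.99; payment $908.55; balance $3,730.44
Installment 6: opening $3,730.44; interest $119.37 → $3,849.81; payment $908.55; balance $2,941.26
Installment 7: opening $2,941.26; interest $94.12 → $3,035.38; payment $908.55; balance $2,126.83
Installment 8: opening $2,126.83; interest $68.06 → $2,194.89; payment $908.55; balance $1,286.34
Installment 9: opening $1,286.34; interest $41.16 → $1,327.50; payment $908.55; balance $418.95
Installment 10: opening $418.95; interest $13.41 → $432.36; payment $432.36; balance $0.00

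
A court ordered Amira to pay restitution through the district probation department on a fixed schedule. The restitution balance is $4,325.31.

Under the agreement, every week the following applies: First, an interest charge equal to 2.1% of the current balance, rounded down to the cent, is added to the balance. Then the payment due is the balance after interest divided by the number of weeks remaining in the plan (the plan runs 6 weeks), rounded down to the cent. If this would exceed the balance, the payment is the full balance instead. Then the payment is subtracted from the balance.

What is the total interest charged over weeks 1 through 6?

$329.25

Week 1: opening $4,325.31; interest $90.83 → $4,416.14; payment $736.02; balance $3,680.12
Week 2: opening $3,680.12; interest $77.28 → $3,757.40; payment $751.48; balance $3,005.92
Week 3: opening $3,005.92; interest $63.12 → $3,069.04; payment $767.26; balance $2,301.78
Week 4: opening $2,301.78; interest $48.33 → $2,350.11; payment $783.37; balance $1,566.74
Week 5: opening $1,566.74; interest $32.90 → $1,599.64; payment $799.82; balance $799.82
Week 6: opening $799.82; interest $16.79 → $816.61; payment $816.61; balance $0.00
Total interest: $90.83 + $77.28 + $63.12 + $48.33 + $32.90 + $16.79 = $329.25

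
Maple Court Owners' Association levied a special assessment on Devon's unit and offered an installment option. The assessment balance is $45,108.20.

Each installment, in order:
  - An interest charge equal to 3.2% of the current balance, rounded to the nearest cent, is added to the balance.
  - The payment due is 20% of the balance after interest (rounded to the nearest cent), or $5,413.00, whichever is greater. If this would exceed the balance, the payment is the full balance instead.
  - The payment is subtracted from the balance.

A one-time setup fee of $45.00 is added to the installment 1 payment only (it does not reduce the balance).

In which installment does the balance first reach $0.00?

9

Installment 1: opening $45,108.20; interest $1,443.46 → $46,551.66; payment $9,310.33 (+ $45.00 fee); balance $37,241.33
Installment 2: opening $37,241.33; interest $1,191.72 → $38,433.05; payment $7,686.61; balance $30,746.44
Installment 3: opening $30,746.44; interest $983.89 → $31,730.33; payment $6,346.07; balance $25,384.26
Installment 4: opening $25,384.26; interest $812.30 → $26,196.56; payment $5,413.00; balance $20,783.56
Installment 5: opening $20,783.56; interest $665.07 → $21,448.63; payment $5,413.00; balance $16,035.63
Installment 6: opening $16,035.63; interest $513.14 → $16,548.77; payment $5,413.00; balance $11,135.77
Installment 7: opening $11,135.77; interest $356.34 → $11,492.11; payment $5,413.00; balance $6,079.11
Installment 8: opening $6,079.11; interest $194.53 → $6,273.64; payment $5,413.00; balance $860.64
Installment 9: opening $860.64; interest $27.54 → $888.18; payment $888.18; balance $0.00
Balance reaches $0.00 in installment 9.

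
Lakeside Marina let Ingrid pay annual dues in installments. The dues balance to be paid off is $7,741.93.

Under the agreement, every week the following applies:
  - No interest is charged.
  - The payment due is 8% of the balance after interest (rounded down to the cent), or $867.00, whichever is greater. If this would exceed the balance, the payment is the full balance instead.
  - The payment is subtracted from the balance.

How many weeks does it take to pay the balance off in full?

# | Opening | Payment | End bal
1 | $7,741.93 | $867.00 | $6,874.93
2 | $6,874.93 | $867.00 | $6,007.93
3 | $6,007.93 | $867.00 | $5,140.93
4 | $5,140.93 | $867.00 | $4,273.93
5 | $4,273.93 | $867.00 | $3,406.93
6 | $3,406.93 | $867.00 | $2,539.93
7 | $2,539.93 | $867.00 | $1,672.93
8 | $1,672.93 | $867.00 | $805.93
9 | $805.93 | $805.93 | $0.00
Balance reaches $0.00 in week 9.

9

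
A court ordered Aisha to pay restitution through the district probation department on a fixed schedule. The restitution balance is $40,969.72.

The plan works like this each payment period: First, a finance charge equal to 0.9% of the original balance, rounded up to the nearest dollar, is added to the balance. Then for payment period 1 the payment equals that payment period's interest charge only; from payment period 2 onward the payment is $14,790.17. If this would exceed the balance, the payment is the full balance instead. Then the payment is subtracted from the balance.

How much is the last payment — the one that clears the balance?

$12,496.38

Payment period 1: opening $40,969.72; interest $369.00 → $41,338.72; payment $369.00; balance $40,969.72
Payment period 2: opening $40,969.72; interest $369.00 → $41,338.72; payment $14,790.17; balance $26,548.55
Payment period 3: opening $26,548.55; interest $369.00 → $26,917.55; payment $14,790.17; balance $12,127.38
Payment period 4: opening $12,127.38; interest $369.00 → $12,496.38; payment $12,496.38; balance $0.00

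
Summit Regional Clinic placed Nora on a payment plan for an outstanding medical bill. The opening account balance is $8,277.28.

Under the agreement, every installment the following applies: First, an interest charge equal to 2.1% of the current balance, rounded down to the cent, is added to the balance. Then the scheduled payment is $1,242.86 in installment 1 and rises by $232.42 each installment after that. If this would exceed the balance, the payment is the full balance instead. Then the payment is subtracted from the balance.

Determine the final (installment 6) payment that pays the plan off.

$336.20

# | Opening | Interest | Payment | End bal
1 | $8,277.28 | $173.82 | $1,242.86 | $7,208.24
2 | $7,208.24 | $151.37 | $1,475.28 | $5,884.33
3 | $5,884.33 | $123.57 | $1,707.70 | $4,300.20
4 | $4,300.20 | $90.30 | $1,940.12 | $2,450.38
5 | $2,450.38 | $51.45 | $2,172.54 | $329.29
6 | $329.29 | $6.91 | $336.20 | $0.00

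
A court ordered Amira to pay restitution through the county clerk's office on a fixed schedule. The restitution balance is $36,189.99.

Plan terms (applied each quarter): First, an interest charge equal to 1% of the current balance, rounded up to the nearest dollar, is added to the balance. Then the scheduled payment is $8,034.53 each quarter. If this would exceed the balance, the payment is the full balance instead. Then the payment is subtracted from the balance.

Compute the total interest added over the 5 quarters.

Quarter 1: $36,189.99 +$362.00 interest = $36,551.99; pay $8,034.53 → $28,517.46
Quarter 2: $28,517.46 +$286.00 interest = $28,803.46; pay $8,034.53 → $20,768.93
Quarter 3: $20,768.93 +$208.00 interest = $20,976.93; pay $8,034.53 → $12,942.40
Quarter 4: $12,942.40 +$130.00 interest = $13,072.40; pay $8,034.53 → $5,037.87
Quarter 5: $5,037.87 +$51.00 interest = $5,088.87; pay $5,088.87 → $0.00
Total interest: $362.00 + $286.00 + $208.00 + $130.00 + $51.00 = $1,037.00

$1,037.00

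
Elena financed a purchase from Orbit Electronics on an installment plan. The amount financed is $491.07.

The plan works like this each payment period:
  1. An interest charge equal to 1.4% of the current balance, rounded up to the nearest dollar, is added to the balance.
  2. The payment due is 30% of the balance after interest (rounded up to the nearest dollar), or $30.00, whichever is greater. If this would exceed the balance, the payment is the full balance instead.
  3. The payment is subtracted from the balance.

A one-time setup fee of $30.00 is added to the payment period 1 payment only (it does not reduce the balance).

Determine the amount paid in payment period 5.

Payment period 1: $491.07 +$7.00 interest = $498.07; pay $150.00 (+ $30.00 fee) → $348.07
Payment period 2: $348.07 +$5.00 interest = $353.07; pay $106.00 → $247.07
Payment period 3: $247.07 +$4.00 interest = $251.07; pay $76.00 → $175.07
Payment period 4: $175.07 +$3.00 interest = $178.07; pay $54.00 → $124.07
Payment period 5: $124.07 +$2.00 interest = $126.07; pay $38.00 → $88.07

$38.00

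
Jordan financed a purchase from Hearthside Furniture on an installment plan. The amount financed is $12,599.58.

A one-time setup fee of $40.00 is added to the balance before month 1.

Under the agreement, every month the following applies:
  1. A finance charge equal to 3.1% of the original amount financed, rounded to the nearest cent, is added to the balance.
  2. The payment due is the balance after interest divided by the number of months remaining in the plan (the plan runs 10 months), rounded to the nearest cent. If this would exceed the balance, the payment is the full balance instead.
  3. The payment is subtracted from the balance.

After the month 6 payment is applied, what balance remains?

$6,377.01

Month 1: $12,639.58 +$390.59 interest = $13,030.17; pay $1,303.02 → $11,727.15
Month 2: $11,727.15 +$390.59 interest = $12,117.74; pay $1,346.42 → $10,771.32
Month 3: $10,771.32 +$390.59 interest = $11,161.91; pay $1,395.24 → $9,766.67
Month 4: $9,766.67 +$390.59 interest = $10,157.26; pay $1,451.04 → $8,706.22
Month 5: $8,706.22 +$390.59 interest = $9,096.81; pay $1,516.14 → $7,580.67
Month 6: $7,580.67 +$390.59 interest = $7,971.26; pay $1,594.25 → $6,377.01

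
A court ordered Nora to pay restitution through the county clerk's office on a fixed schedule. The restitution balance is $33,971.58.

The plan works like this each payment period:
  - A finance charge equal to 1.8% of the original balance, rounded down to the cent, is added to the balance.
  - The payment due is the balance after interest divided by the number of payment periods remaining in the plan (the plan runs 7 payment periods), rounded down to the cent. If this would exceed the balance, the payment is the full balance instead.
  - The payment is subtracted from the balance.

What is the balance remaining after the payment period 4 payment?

# | Opening | Interest | Payment | End bal
1 | $33,971.58 | $611.48 | $4,940.43 | $29,642.63
2 | $29,642.63 | $611.48 | $5,042.35 | $25,211.76
3 | $25,211.76 | $611.48 | $5,164.64 | $20,658.60
4 | $20,658.60 | $611.48 | $5,317.52 | $15,952.56

$15,952.56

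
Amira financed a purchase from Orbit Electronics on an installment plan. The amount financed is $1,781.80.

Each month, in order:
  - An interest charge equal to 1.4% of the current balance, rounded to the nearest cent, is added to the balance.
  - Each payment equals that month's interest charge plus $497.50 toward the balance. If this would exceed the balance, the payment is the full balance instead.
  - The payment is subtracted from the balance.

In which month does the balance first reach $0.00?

Month 1: $1,781.80 +$24.95 interest = $1,806.75; pay $522.45 → $1,284.30
Month 2: $1,284.30 +$17.98 interest = $1,302.28; pay $515.48 → $786.80
Month 3: $786.80 +$11.02 interest = $797.82; pay $508.52 → $289.30
Month 4: $289.30 +$4.05 interest = $293.35; pay $293.35 → $0.00
Balance reaches $0.00 in month 4.

4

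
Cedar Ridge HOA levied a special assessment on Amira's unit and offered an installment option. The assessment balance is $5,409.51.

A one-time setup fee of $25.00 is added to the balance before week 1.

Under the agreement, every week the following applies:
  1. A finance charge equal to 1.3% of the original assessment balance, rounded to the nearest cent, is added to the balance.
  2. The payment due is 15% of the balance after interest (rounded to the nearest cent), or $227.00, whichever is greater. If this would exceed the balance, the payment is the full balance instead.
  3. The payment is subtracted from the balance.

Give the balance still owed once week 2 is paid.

# | Opening | Interest | Payment | End bal
1 | $5,434.51 | $70.32 | $825.72 | $4,679.11
2 | $4,679.11 | $70.32 | $712.41 | $4,037.02

$4,037.02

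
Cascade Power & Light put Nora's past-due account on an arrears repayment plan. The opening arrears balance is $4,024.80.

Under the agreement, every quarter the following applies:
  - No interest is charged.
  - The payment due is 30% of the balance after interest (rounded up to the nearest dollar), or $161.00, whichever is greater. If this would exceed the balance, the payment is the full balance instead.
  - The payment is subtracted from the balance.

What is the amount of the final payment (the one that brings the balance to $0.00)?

$149.80

Quarter 1: $4,024.80 − $1,208.00 → $2,816.80
Quarter 2: $2,816.80 − $846.00 → $1,970.80
Quarter 3: $1,970.80 − $592.00 → $1,378.80
Quarter 4: $1,378.80 − $414.00 → $964.80
Quarter 5: $964.80 − $290.00 → $674.80
Quarter 6: $674.80 − $203.00 → $471.80
Quarter 7: $471.80 − $161.00 → $310.80
Quarter 8: $310.80 − $161.00 → $149.80
Quarter 9: $149.80 − $149.80 → $0.00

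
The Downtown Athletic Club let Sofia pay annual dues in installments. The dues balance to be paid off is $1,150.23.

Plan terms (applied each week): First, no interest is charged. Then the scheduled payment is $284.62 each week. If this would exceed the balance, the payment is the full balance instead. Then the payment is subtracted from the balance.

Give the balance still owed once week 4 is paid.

Week 1: opening $1,150.23; payment $284.62; balance $865.61
Week 2: opening $865.61; payment $284.62; balance $580.99
Week 3: opening $580.99; payment $284.62; balance $296.37
Week 4: opening $296.37; payment $284.62; balance $11.75

$11.75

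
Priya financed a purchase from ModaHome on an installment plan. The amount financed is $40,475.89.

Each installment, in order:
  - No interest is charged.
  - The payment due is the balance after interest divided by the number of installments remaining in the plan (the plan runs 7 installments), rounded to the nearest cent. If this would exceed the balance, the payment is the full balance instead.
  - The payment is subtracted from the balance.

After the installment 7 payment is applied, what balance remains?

$0.00

Installment 1: opening $40,475.89; payment $5,782.27; balance $34,693.62
Installment 2: opening $34,693.62; payment $5,782.27; balance $28,911.35
Installment 3: opening $28,911.35; payment $5,782.27; balance $23,129.08
Installment 4: opening $23,129.08; payment $5,782.27; balance $17,346.81
Installment 5: opening $17,346.81; payment $5,782.27; balance $11,564.54
Installment 6: opening $11,564.54; payment $5,782.27; balance $5,782.27
Installment 7: opening $5,782.27; payment $5,782.27; balance $0.00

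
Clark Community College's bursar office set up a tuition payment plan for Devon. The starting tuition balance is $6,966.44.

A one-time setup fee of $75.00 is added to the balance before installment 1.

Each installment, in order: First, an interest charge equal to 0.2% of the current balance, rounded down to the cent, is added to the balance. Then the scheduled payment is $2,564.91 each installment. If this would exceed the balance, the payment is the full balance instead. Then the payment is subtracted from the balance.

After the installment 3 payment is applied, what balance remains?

$0.00

Installment 1: $7,041.44 +$14.08 interest = $7,055.52; pay $2,564.91 → $4,490.61
Installment 2: $4,490.61 +$8.98 interest = $4,499.59; pay $2,564.91 → $1,934.68
Installment 3: $1,934.68 +$3.86 interest = $1,938.54; pay $1,938.54 → $0.00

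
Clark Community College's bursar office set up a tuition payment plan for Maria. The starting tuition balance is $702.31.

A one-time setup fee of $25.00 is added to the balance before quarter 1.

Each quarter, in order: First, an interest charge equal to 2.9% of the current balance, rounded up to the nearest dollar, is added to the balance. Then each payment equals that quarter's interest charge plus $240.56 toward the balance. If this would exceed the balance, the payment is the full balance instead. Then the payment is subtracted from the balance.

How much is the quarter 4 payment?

$6.63

Quarter 1: $727.31 +$22.00 interest = $749.31; pay $262.56 → $486.75
Quarter 2: $486.75 +$15.00 interest = $501.75; pay $255.56 → $246.19
Quarter 3: $246.19 +$8.00 interest = $254.19; pay $248.56 → $5.63
Quarter 4: $5.63 +$1.00 interest = $6.63; pay $6.63 → $0.00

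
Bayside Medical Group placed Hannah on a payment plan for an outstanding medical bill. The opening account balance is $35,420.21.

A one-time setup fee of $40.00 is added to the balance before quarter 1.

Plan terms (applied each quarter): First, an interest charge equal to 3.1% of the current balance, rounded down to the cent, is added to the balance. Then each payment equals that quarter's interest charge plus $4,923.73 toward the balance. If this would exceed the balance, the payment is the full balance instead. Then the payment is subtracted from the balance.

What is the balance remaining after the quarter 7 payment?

$994.10

Quarter 1: $35,460.21 +$1,099.26 interest = $36,559.47; pay $6,022.99 → $30,536.48
Quarter 2: $30,536.48 +$946.63 interest = $31,483.11; pay $5,870.36 → $25,612.75
Quarter 3: $25,612.75 +$793.99 interest = $26,406.74; pay $5,717.72 → $20,689.02
Quarter 4: $20,689.02 +$641.35 interest = $21,330.37; pay $5,565.08 → $15,765.29
Quarter 5: $15,765.29 +$488.72 interest = $16,254.01; pay $5,412.45 → $10,841.56
Quarter 6: $10,841.56 +$336.08 interest = $11,177.64; pay $5,259.81 → $5,917.83
Quarter 7: $5,917.83 +$183.45 interest = $6,101.28; pay $5,107.18 → $994.10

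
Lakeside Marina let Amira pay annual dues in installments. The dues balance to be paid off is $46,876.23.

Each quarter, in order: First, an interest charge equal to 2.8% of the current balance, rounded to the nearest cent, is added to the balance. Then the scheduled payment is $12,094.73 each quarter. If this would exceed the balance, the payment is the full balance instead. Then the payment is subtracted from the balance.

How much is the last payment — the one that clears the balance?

$1,955.24

Quarter 1: opening $46,876.23; interest $1,312.53 → $48,188.76; payment $12,094.73; balance $36,094.03
Quarter 2: opening $36,094.03; interest $1,010.63 → $37,104.66; payment $12,094.73; balance $25,009.93
Quarter 3: opening $25,009.93; interest $700.28 → $25,710.21; payment $12,094.73; balance $13,615.48
Quarter 4: opening $13,615.48; interest $381.23 → $13,996.71; payment $12,094.73; balance $1,901.98
Quarter 5: opening $1,901.98; interest $53.26 → $1,955.24; payment $1,955.24; balance $0.00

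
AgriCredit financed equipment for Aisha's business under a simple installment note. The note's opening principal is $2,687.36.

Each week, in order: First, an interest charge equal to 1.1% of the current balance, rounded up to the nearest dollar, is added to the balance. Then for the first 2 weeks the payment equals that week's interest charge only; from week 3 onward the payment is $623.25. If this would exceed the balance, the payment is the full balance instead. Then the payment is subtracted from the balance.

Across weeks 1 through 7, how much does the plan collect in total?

$2,832.36

Week 1: $2,687.36 +$30.00 interest = $2,717.36; pay $30.00 → $2,687.36
Week 2: $2,687.36 +$30.00 interest = $2,717.36; pay $30.00 → $2,687.36
Week 3: $2,687.36 +$30.00 interest = $2,717.36; pay $623.25 → $2,094.11
Week 4: $2,094.11 +$24.00 interest = $2,118.11; pay $623.25 → $1,494.86
Week 5: $1,494.86 +$17.00 interest = $1,511.86; pay $623.25 → $888.61
Week 6: $888.61 +$10.00 interest = $898.61; pay $623.25 → $275.36
Week 7: $275.36 +$4.00 interest = $279.36; pay $279.36 → $0.00
Total paid: $2,832.36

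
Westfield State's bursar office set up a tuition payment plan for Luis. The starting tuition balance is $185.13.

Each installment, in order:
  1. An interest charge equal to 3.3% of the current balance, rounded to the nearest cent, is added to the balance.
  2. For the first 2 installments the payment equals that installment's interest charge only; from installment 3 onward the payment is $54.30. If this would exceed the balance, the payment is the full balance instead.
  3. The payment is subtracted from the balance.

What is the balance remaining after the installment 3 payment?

$136.94

# | Opening | Interest | Payment | End bal
1 | $185.13 | $6.11 | $6.11 | $185.13
2 | $185.13 | $6.11 | $6.11 | $185.13
3 | $185.13 | $6.11 | $54.30 | $136.94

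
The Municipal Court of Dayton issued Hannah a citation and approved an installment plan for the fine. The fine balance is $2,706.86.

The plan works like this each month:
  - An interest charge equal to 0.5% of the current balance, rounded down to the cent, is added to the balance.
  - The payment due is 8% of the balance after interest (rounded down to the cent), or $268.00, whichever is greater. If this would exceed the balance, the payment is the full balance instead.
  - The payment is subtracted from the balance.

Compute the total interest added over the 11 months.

$77.79

# | Opening | Interest | Payment | End bal
1 | $2,706.86 | $13.53 | $268.00 | $2,452.39
2 | $2,452.39 | $12.26 | $268.00 | $2,196.65
3 | $2,196.65 | $10.98 | $268.00 | $1,939.63
4 | $1,939.63 | $9.69 | $268.00 | $1,681.32
5 | $1,681.32 | $8.40 | $268.00 | $1,421.72
6 | $1,421.72 | $7.10 | $268.00 | $1,160.82
7 | $1,160.82 | $5.80 | $268.00 | $898.62
8 | $898.62 | $4.49 | $268.00 | $635.11
9 | $635.11 | $3.17 | $268.00 | $370.28
10 | $370.28 | $1.85 | $268.00 | $104.13
11 | $104.13 | $0.52 | $104.65 | $0.00
Total interest: $13.53 + $12.26 + $10.98 + $9.69 + $8.40 + $7.10 + $5.80 + $4.49 + $3.17 + $1.85 + $0.52 = $77.79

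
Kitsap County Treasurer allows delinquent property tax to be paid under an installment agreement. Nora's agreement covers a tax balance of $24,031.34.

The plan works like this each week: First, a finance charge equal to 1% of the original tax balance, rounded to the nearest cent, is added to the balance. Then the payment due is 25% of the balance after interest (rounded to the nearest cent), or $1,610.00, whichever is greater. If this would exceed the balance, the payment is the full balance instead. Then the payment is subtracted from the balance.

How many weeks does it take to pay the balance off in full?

10

# | Opening | Interest | Payment | End bal
1 | $24,031.34 | $240.31 | $6,067.91 | $18,203.74
2 | $18,203.74 | $240.31 | $4,611.01 | $13,833.04
3 | $13,833.04 | $240.31 | $3,518.34 | $10,555.01
4 | $10,555.01 | $240.31 | $2,698.83 | $8,096.49
5 | $8,096.49 | $240.31 | $2,084.20 | $6,252.60
6 | $6,252.60 | $240.31 | $1,623.23 | $4,869.68
7 | $4,869.68 | $240.31 | $1,610.00 | $3,499.99
8 | $3,499.99 | $240.31 | $1,610.00 | $2,130.30
9 | $2,130.30 | $240.31 | $1,610.00 | $760.61
10 | $760.61 | $240.31 | $1,000.92 | $0.00
Balance reaches $0.00 in week 10.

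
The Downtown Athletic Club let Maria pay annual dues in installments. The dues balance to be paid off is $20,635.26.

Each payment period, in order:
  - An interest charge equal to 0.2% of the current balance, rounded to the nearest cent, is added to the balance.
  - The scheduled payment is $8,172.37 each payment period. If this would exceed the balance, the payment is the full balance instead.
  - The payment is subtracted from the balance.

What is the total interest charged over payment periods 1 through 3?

$74.99

Payment period 1: opening $20,635.26; interest $41.27 → $20,676.53; payment $8,172.37; balance $12,504.16
Payment period 2: opening $12,504.16; interest $25.01 → $12,529.17; payment $8,172.37; balance $4,356.80
Payment period 3: opening $4,356.80; interest $8.71 → $4,365.51; payment $4,365.51; balance $0.00
Total interest: $41.27 + $25.01 + $8.71 = $74.99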